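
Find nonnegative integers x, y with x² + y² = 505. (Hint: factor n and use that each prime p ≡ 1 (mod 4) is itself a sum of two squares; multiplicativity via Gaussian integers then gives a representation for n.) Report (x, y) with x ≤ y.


Step 1: Factor n = 505 = 5 · 101.
Step 2: Check the mod-4 condition on each prime factor: 5 ≡ 1 (mod 4), exponent 1; 101 ≡ 1 (mod 4), exponent 1.
All primes ≡ 3 (mod 4) appear to even exponent (or don't appear), so by the two-squares theorem n IS expressible as a sum of two squares.
Step 3: Build a representation. Here n = 5 · 101 is a product of primes ≡ 1 (mod 4). Each prime p ≡ 1 (mod 4) is itself a sum of two squares; find a² by testing p − a² for a perfect square:
  5: 5 − 1² = 4 = 2² ⇒ 5 = 1² + 2².
  101: 101 − 1² = 100 = 10² ⇒ 101 = 1² + 10².
  Combine using the Brahmagupta–Fibonacci identity (a² + b²)(c² + d²) = (ac − bd)² + (ad + bc)² = (ac + bd)² + (ad − bc)²:
  5 · 101 = 505: from (1² + 2²)(1² + 10²), take (1·1 − 2·10, 1·10 + 2·1) = (1 − 20, 10 + 2) = (-19, 12); dropping signs (only squares matter) gives (19, 12); check 19² + 12² = 361 + 144 = 505 ✓.
Step 4: Order so x ≤ y and verify: 12² + 19² = 144 + 361 = 505 = n. ✓

n = 505 = 12² + 19² (one valid representation with x ≤ y).


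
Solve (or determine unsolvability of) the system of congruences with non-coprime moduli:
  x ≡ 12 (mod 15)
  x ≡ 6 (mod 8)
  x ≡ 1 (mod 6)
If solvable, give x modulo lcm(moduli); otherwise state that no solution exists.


Moduli 15, 8, 6 are not pairwise coprime, so CRT works modulo lcm(m_i) when all pairwise compatibility conditions hold.
Pairwise compatibility: gcd(m_i, m_j) must divide a_i - a_j for every pair.
Merge one congruence at a time:
  Start: x ≡ 12 (mod 15).
  Combine with x ≡ 6 (mod 8): gcd(15, 8) = 1; 6 - 12 = -6, which IS divisible by 1, so compatible.
    Write x = 12 + 15·t and substitute into x ≡ 6 (mod 8): 15·t ≡ 6 − 12 = -6 (mod 8).
    Reduce coefficients mod 8: 7·t ≡ 2 (mod 8).
    The inverse of 7 mod 8 is 7 (since 7·7 = 49 = 6·8 + 1), so t ≡ 7·2 = 14 ≡ 6 (mod 8).
    Then x = 12 + 15·6 = 102, valid modulo lcm(15, 8) = 120: x ≡ 102 (mod 120).
  Combine with x ≡ 1 (mod 6): gcd(120, 6) = 6, and 1 - 102 = -101 is NOT divisible by 6.
    ⇒ system is inconsistent (no integer solution).

No solution (the system is inconsistent).


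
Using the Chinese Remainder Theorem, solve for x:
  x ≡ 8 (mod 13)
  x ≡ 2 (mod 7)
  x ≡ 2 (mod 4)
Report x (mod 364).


Moduli 13, 7, 4 are pairwise coprime; by CRT there is a unique solution modulo M = 13 · 7 · 4 = 364.
Solve pairwise, accumulating the modulus:
  Start with x ≡ 8 (mod 13).
  Combine with x ≡ 2 (mod 7): since gcd(13, 7) = 1, we get a unique residue mod 91.
    Write x = 8 + 13·t and substitute into x ≡ 2 (mod 7): 13·t ≡ 2 − 8 = -6 (mod 7).
    Reduce coefficients mod 7: 6·t ≡ 1 (mod 7).
    The inverse of 6 mod 7 is 6 (since 6·6 = 36 = 5·7 + 1), so t ≡ 6·1 = 6 ≡ 6 (mod 7).
    Then x = 8 + 13·6 = 86, valid modulo lcm(13, 7) = 91: x ≡ 86 (mod 91).
  Combine with x ≡ 2 (mod 4): since gcd(91, 4) = 1, we get a unique residue mod 364.
    Write x = 86 + 91·t and substitute into x ≡ 2 (mod 4): 91·t ≡ 2 − 86 = -84 (mod 4).
    Reduce coefficients mod 4: 3·t ≡ 0 (mod 4).
    The inverse of 3 mod 4 is 3 (since 3·3 = 9 = 2·4 + 1), so t ≡ 3·0 = 0 ≡ 0 (mod 4).
    Then x = 86 + 91·0 = 86, valid modulo lcm(91, 4) = 364: x ≡ 86 (mod 364).
Verify: 86 mod 13 = 8 ✓, 86 mod 7 = 2 ✓, 86 mod 4 = 2 ✓.

x ≡ 86 (mod 364).


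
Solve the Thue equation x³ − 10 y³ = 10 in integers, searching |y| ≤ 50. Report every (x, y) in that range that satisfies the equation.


The equation is x³ - 10y³ = 10. For fixed y, x³ = 10·y³ + 10, so a solution requires the RHS to be a perfect cube.
Strategy: iterate y from -50 to 50, compute RHS = 10·y³ + 10, and check whether it is a (positive or negative) perfect cube.
Check small values of y:
  y = 0: RHS = 10 is not a perfect cube.
  y = 1: RHS = 20 is not a perfect cube.
  y = -1: RHS = 0 = (0)³ ⇒ x = 0 works.
  y = 2: RHS = 90 is not a perfect cube.
  y = -2: RHS = -70 is not a perfect cube.
  y = 3: RHS = 280 is not a perfect cube.
  y = -3: RHS = -260 is not a perfect cube.
Continuing the search up to |y| = 50 finds no further solutions beyond those listed.
Collected solutions: (0, -1).

Solutions (with |y| ≤ 50): (0, -1).


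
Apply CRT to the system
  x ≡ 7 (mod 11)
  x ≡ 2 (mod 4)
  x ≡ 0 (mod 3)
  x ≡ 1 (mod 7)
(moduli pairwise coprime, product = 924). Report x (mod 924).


Product of moduli M = 11 · 4 · 3 · 7 = 924.
Merge one congruence at a time:
  Start: x ≡ 7 (mod 11).
  Combine with x ≡ 2 (mod 4); new modulus lcm = 44.
    Write x = 7 + 11·t and substitute into x ≡ 2 (mod 4): 11·t ≡ 2 − 7 = -5 (mod 4).
    Reduce coefficients mod 4: 3·t ≡ 3 (mod 4).
    The inverse of 3 mod 4 is 3 (since 3·3 = 9 = 2·4 + 1), so t ≡ 3·3 = 9 ≡ 1 (mod 4).
    Then x = 7 + 11·1 = 18, valid modulo lcm(11, 4) = 44: x ≡ 18 (mod 44).
  Combine with x ≡ 0 (mod 3); new modulus lcm = 132.
    Write x = 18 + 44·t and substitute into x ≡ 0 (mod 3): 44·t ≡ 0 − 18 = -18 (mod 3).
    Reduce coefficients mod 3: 2·t ≡ 0 (mod 3).
    The inverse of 2 mod 3 is 2 (since 2·2 = 4 = 1·3 + 1), so t ≡ 2·0 = 0 ≡ 0 (mod 3).
    Then x = 18 + 44·0 = 18, valid modulo lcm(44, 3) = 132: x ≡ 18 (mod 132).
  Combine with x ≡ 1 (mod 7); new modulus lcm = 924.
    Write x = 18 + 132·t and substitute into x ≡ 1 (mod 7): 132·t ≡ 1 − 18 = -17 (mod 7).
    Reduce coefficients mod 7: 6·t ≡ 4 (mod 7).
    The inverse of 6 mod 7 is 6 (since 6·6 = 36 = 5·7 + 1), so t ≡ 6·4 = 24 ≡ 3 (mod 7).
    Then x = 18 + 132·3 = 414, valid modulo lcm(132, 7) = 924: x ≡ 414 (mod 924).
Verify against each original: 414 mod 11 = 7, 414 mod 4 = 2, 414 mod 3 = 0, 414 mod 7 = 1.

x ≡ 414 (mod 924).


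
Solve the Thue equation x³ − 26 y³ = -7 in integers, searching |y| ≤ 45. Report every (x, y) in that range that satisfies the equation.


The equation is x³ - 26y³ = -7. For fixed y, x³ = 26·y³ − 7, so a solution requires the RHS to be a perfect cube.
Strategy: iterate y from -45 to 45, compute RHS = 26·y³ − 7, and check whether it is a (positive or negative) perfect cube.
Check small values of y:
  y = 0: RHS = -7 is not a perfect cube.
  y = 1: RHS = 19 is not a perfect cube.
  y = -1: RHS = -33 is not a perfect cube.
  y = 2: RHS = 201 is not a perfect cube.
  y = -2: RHS = -215 is not a perfect cube.
  y = 3: RHS = 695 is not a perfect cube.
  y = -3: RHS = -709 is not a perfect cube.
Continuing the search up to |y| = 45 finds no solutions either.
No (x, y) in the scanned range satisfies the equation.

No integer solutions with |y| ≤ 45.


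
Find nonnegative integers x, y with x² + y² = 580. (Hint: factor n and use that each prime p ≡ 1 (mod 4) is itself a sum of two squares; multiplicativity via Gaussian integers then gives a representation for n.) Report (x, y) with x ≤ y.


Step 1: Factor n = 580 = 2^2 · 5 · 29.
Step 2: Check the mod-4 condition on each prime factor: 2 = 2 (special); 5 ≡ 1 (mod 4), exponent 1; 29 ≡ 1 (mod 4), exponent 1.
All primes ≡ 3 (mod 4) appear to even exponent (or don't appear), so by the two-squares theorem n IS expressible as a sum of two squares.
Step 3: Build a representation. Group n = k² · m with k = 2 and m = 5 · 29 = 145 (a product of primes ≡ 1 (mod 4)); a representation of m scales to one of n via (k·x)² + (k·y)² = k²(x² + y²). Each prime p ≡ 1 (mod 4) is itself a sum of two squares; find a² by testing p − a² for a perfect square:
  5: 5 − 1² = 4 = 2² ⇒ 5 = 1² + 2².
  29: 29 − 1² = 28, 29 − 2² = 25 = 5² ⇒ 29 = 2² + 5².
  Combine using the Brahmagupta–Fibonacci identity (a² + b²)(c² + d²) = (ac − bd)² + (ad + bc)² = (ac + bd)² + (ad − bc)²:
  5 · 29 = 145: from (1² + 2²)(2² + 5²), take (1·2 − 2·5, 1·5 + 2·2) = (2 − 10, 5 + 4) = (-8, 9); dropping signs (only squares matter) gives (8, 9); check 8² + 9² = 64 + 81 = 145 ✓.
  Scale by k = 2: (2·8, 2·9) = (16, 18).
Step 4: Order so x ≤ y and verify: 16² + 18² = 256 + 324 = 580 = n. ✓

n = 580 = 16² + 18² (one valid representation with x ≤ y).


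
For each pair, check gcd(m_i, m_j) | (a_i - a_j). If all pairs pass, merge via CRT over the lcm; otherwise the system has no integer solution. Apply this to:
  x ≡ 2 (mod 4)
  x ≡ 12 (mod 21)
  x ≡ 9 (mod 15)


Moduli 4, 21, 15 are not pairwise coprime, so CRT works modulo lcm(m_i) when all pairwise compatibility conditions hold.
Pairwise compatibility: gcd(m_i, m_j) must divide a_i - a_j for every pair.
Merge one congruence at a time:
  Start: x ≡ 2 (mod 4).
  Combine with x ≡ 12 (mod 21): gcd(4, 21) = 1; 12 - 2 = 10, which IS divisible by 1, so compatible.
    Write x = 2 + 4·t and substitute into x ≡ 12 (mod 21): 4·t ≡ 12 − 2 = 10 (mod 21).
    The inverse of 4 mod 21 is 16 (since 4·16 = 64 = 3·21 + 1), so t ≡ 16·10 = 160 ≡ 13 (mod 21).
    Then x = 2 + 4·13 = 54, valid modulo lcm(4, 21) = 84: x ≡ 54 (mod 84).
  Combine with x ≡ 9 (mod 15): gcd(84, 15) = 3; 9 - 54 = -45, which IS divisible by 3, so compatible.
    Write x = 54 + 84·t and substitute into x ≡ 9 (mod 15): 84·t ≡ 9 − 54 = -45 (mod 15).
    Divide the congruence (and modulus) by g = 3: 28·t ≡ -15 (mod 5).
    Reduce coefficients mod 5: 3·t ≡ 0 (mod 5).
    The inverse of 3 mod 5 is 2 (since 3·2 = 6 = 1·5 + 1), so t ≡ 2·0 = 0 ≡ 0 (mod 5).
    Then x = 54 + 84·0 = 54, valid modulo lcm(84, 15) = 420: x ≡ 54 (mod 420).
Verify: 54 mod 4 = 2, 54 mod 21 = 12, 54 mod 15 = 9.

x ≡ 54 (mod 420).


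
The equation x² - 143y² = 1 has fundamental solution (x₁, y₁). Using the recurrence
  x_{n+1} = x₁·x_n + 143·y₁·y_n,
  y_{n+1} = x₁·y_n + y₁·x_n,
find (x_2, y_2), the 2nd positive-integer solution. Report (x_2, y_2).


Step 1: Find the fundamental solution (x₁, y₁) of x² - 143y² = 1.
  Expand √143 as a continued fraction. a₀ = ⌊√143⌋ = 11; iterate m_{k+1} = d_k·a_k − m_k, d_{k+1} = (143 − m_{k+1}²)/d_k, a_{k+1} = ⌊(a₀ + m_{k+1})/d_{k+1}⌋ (starting m₀ = 0, d₀ = 1), with convergents p_k = a_k·p_{k-1} + p_{k-2}, q_k = a_k·q_{k-1} + q_{k-2} (p₋₁ = 1, q₋₁ = 0):
  k = 0: a₀ = 11; p₀/q₀ = 11/1; p₀² − 143·q₀² = 121 − 143 = -22.
  k = 1: m = 11, d = 22, a = ⌊(11 + 11)/22⌋ = 1; p/q = (1·11 + 1)/(1·1 + 0) = 12/1; p² − 143·q² = 144 − 143 = 1.
  The first convergent with p² − 143·q² = 1 gives the fundamental solution (x₁, y₁) = (12, 1).
Step 2: Apply the recurrence (x_{n+1}, y_{n+1}) = (x₁x_n + 143y₁y_n, x₁y_n + y₁x_n) repeatedly.
  From (x_1, y_1) = (12, 1): x_2 = 12·12 + 143·1·1 = 287; y_2 = 12·1 + 1·12 = 24.
Step 3: Verify x_2² - 143·y_2² = 82369 - 82368 = 1 (should be 1). ✓

(x_1, y_1) = (12, 1); (x_2, y_2) = (287, 24).


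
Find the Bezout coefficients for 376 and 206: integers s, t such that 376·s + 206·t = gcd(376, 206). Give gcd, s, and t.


Euclidean algorithm on (376, 206) — divide until remainder is 0:
  376 = 1 · 206 + 170
  206 = 1 · 170 + 36
  170 = 4 · 36 + 26
  36 = 1 · 26 + 10
  26 = 2 · 10 + 6
  10 = 1 · 6 + 4
  6 = 1 · 4 + 2
  4 = 2 · 2 + 0
gcd(376, 206) = 2.
Track Bezout coefficients alongside the remainders: start with r₀ = 376 = a·1 + b·0 (s = 1, t = 0) and r₁ = 206 = a·0 + b·1 (s = 0, t = 1); each new remainder r_{k+1} = r_{k-1} − q_k·r_k inherits s_{k+1} = s_{k-1} − q_k·s_k, t_{k+1} = t_{k-1} − q_k·t_k, so r_k = a·s_k + b·t_k at every step:
  q = 1: r = 170, s = 1 − 1·0 = 1, t = 0 − 1·1 = -1  (check: 376·1 + 206·(-1) = 170)
  q = 1: r = 36, s = 0 − 1·1 = -1, t = 1 − 1·(-1) = 2  (check: 376·(-1) + 206·2 = 36)
  q = 4: r = 26, s = 1 − 4·(-1) = 5, t = -1 − 4·2 = -9  (check: 376·5 + 206·(-9) = 26)
  q = 1: r = 10, s = -1 − 1·5 = -6, t = 2 − 1·(-9) = 11  (check: 376·(-6) + 206·11 = 10)
  q = 2: r = 6, s = 5 − 2·(-6) = 17, t = -9 − 2·11 = -31  (check: 376·17 + 206·(-31) = 6)
  q = 1: r = 4, s = -6 − 1·17 = -23, t = 11 − 1·(-31) = 42  (check: 376·(-23) + 206·42 = 4)
  q = 1: r = 2, s = 17 − 1·(-23) = 40, t = -31 − 1·42 = -73  (check: 376·40 + 206·(-73) = 2)
The row with r = 2 (the gcd) gives the Bezout coefficients s = 40, t = -73.
Result: 376 · (40) + 206 · (-73) = 2.

gcd(376, 206) = 2; s = 40, t = -73 (check: 376·40 + 206·(-73) = 2).


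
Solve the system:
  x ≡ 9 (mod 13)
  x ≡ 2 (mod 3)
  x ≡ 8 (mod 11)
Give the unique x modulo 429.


Moduli 13, 3, 11 are pairwise coprime; by CRT there is a unique solution modulo M = 13 · 3 · 11 = 429.
Solve pairwise, accumulating the modulus:
  Start with x ≡ 9 (mod 13).
  Combine with x ≡ 2 (mod 3): since gcd(13, 3) = 1, we get a unique residue mod 39.
    Write x = 9 + 13·t and substitute into x ≡ 2 (mod 3): 13·t ≡ 2 − 9 = -7 (mod 3).
    Reduce coefficients mod 3: 1·t ≡ 2 (mod 3).
    So t ≡ 2 (mod 3).
    Then x = 9 + 13·2 = 35, valid modulo lcm(13, 3) = 39: x ≡ 35 (mod 39).
  Combine with x ≡ 8 (mod 11): since gcd(39, 11) = 1, we get a unique residue mod 429.
    Write x = 35 + 39·t and substitute into x ≡ 8 (mod 11): 39·t ≡ 8 − 35 = -27 (mod 11).
    Reduce coefficients mod 11: 6·t ≡ 6 (mod 11).
    The inverse of 6 mod 11 is 2 (since 6·2 = 12 = 1·11 + 1), so t ≡ 2·6 = 12 ≡ 1 (mod 11).
    Then x = 35 + 39·1 = 74, valid modulo lcm(39, 11) = 429: x ≡ 74 (mod 429).
Verify: 74 mod 13 = 9 ✓, 74 mod 3 = 2 ✓, 74 mod 11 = 8 ✓.

x ≡ 74 (mod 429).


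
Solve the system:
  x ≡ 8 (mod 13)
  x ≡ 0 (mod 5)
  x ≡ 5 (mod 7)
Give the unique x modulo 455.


Moduli 13, 5, 7 are pairwise coprime; by CRT there is a unique solution modulo M = 13 · 5 · 7 = 455.
Solve pairwise, accumulating the modulus:
  Start with x ≡ 8 (mod 13).
  Combine with x ≡ 0 (mod 5): since gcd(13, 5) = 1, we get a unique residue mod 65.
    Write x = 8 + 13·t and substitute into x ≡ 0 (mod 5): 13·t ≡ 0 − 8 = -8 (mod 5).
    Reduce coefficients mod 5: 3·t ≡ 2 (mod 5).
    The inverse of 3 mod 5 is 2 (since 3·2 = 6 = 1·5 + 1), so t ≡ 2·2 = 4 ≡ 4 (mod 5).
    Then x = 8 + 13·4 = 60, valid modulo lcm(13, 5) = 65: x ≡ 60 (mod 65).
  Combine with x ≡ 5 (mod 7): since gcd(65, 7) = 1, we get a unique residue mod 455.
    Write x = 60 + 65·t and substitute into x ≡ 5 (mod 7): 65·t ≡ 5 − 60 = -55 (mod 7).
    Reduce coefficients mod 7: 2·t ≡ 1 (mod 7).
    The inverse of 2 mod 7 is 4 (since 2·4 = 8 = 1·7 + 1), so t ≡ 4·1 = 4 ≡ 4 (mod 7).
    Then x = 60 + 65·4 = 320, valid modulo lcm(65, 7) = 455: x ≡ 320 (mod 455).
Verify: 320 mod 13 = 8 ✓, 320 mod 5 = 0 ✓, 320 mod 7 = 5 ✓.

x ≡ 320 (mod 455).


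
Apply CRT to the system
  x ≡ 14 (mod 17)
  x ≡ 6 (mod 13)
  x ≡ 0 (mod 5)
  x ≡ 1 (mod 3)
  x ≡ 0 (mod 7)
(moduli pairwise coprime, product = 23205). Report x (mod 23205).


Product of moduli M = 17 · 13 · 5 · 3 · 7 = 23205.
Merge one congruence at a time:
  Start: x ≡ 14 (mod 17).
  Combine with x ≡ 6 (mod 13); new modulus lcm = 221.
    Write x = 14 + 17·t and substitute into x ≡ 6 (mod 13): 17·t ≡ 6 − 14 = -8 (mod 13).
    Reduce coefficients mod 13: 4·t ≡ 5 (mod 13).
    The inverse of 4 mod 13 is 10 (since 4·10 = 40 = 3·13 + 1), so t ≡ 10·5 = 50 ≡ 11 (mod 13).
    Then x = 14 + 17·11 = 201, valid modulo lcm(17, 13) = 221: x ≡ 201 (mod 221).
  Combine with x ≡ 0 (mod 5); new modulus lcm = 1105.
    Write x = 201 + 221·t and substitute into x ≡ 0 (mod 5): 221·t ≡ 0 − 201 = -201 (mod 5).
    Reduce coefficients mod 5: 1·t ≡ 4 (mod 5).
    So t ≡ 4 (mod 5).
    Then x = 201 + 221·4 = 1085, valid modulo lcm(221, 5) = 1105: x ≡ 1085 (mod 1105).
  Combine with x ≡ 1 (mod 3); new modulus lcm = 3315.
    Write x = 1085 + 1105·t and substitute into x ≡ 1 (mod 3): 1105·t ≡ 1 − 1085 = -1084 (mod 3).
    Reduce coefficients mod 3: 1·t ≡ 2 (mod 3).
    So t ≡ 2 (mod 3).
    Then x = 1085 + 1105·2 = 3295, valid modulo lcm(1105, 3) = 3315: x ≡ 3295 (mod 3315).
  Combine with x ≡ 0 (mod 7); new modulus lcm = 23205.
    Write x = 3295 + 3315·t and substitute into x ≡ 0 (mod 7): 3315·t ≡ 0 − 3295 = -3295 (mod 7).
    Reduce coefficients mod 7: 4·t ≡ 2 (mod 7).
    The inverse of 4 mod 7 is 2 (since 4·2 = 8 = 1·7 + 1), so t ≡ 2·2 = 4 ≡ 4 (mod 7).
    Then x = 3295 + 3315·4 = 16555, valid modulo lcm(3315, 7) = 23205: x ≡ 16555 (mod 23205).
Verify against each original: 16555 mod 17 = 14, 16555 mod 13 = 6, 16555 mod 5 = 0, 16555 mod 3 = 1, 16555 mod 7 = 0.

x ≡ 16555 (mod 23205).


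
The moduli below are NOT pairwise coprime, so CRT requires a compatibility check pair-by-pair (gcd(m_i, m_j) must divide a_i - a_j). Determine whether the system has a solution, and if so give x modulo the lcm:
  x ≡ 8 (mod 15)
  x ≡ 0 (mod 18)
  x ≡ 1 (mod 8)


Moduli 15, 18, 8 are not pairwise coprime, so CRT works modulo lcm(m_i) when all pairwise compatibility conditions hold.
Pairwise compatibility: gcd(m_i, m_j) must divide a_i - a_j for every pair.
Merge one congruence at a time:
  Start: x ≡ 8 (mod 15).
  Combine with x ≡ 0 (mod 18): gcd(15, 18) = 3, and 0 - 8 = -8 is NOT divisible by 3.
    ⇒ system is inconsistent (no integer solution).

No solution (the system is inconsistent).


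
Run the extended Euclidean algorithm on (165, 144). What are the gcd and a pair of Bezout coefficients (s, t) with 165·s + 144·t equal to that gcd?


Euclidean algorithm on (165, 144) — divide until remainder is 0:
  165 = 1 · 144 + 21
  144 = 6 · 21 + 18
  21 = 1 · 18 + 3
  18 = 6 · 3 + 0
gcd(165, 144) = 3.
Track Bezout coefficients alongside the remainders: start with r₀ = 165 = a·1 + b·0 (s = 1, t = 0) and r₁ = 144 = a·0 + b·1 (s = 0, t = 1); each new remainder r_{k+1} = r_{k-1} − q_k·r_k inherits s_{k+1} = s_{k-1} − q_k·s_k, t_{k+1} = t_{k-1} − q_k·t_k, so r_k = a·s_k + b·t_k at every step:
  q = 1: r = 21, s = 1 − 1·0 = 1, t = 0 − 1·1 = -1  (check: 165·1 + 144·(-1) = 21)
  q = 6: r = 18, s = 0 − 6·1 = -6, t = 1 − 6·(-1) = 7  (check: 165·(-6) + 144·7 = 18)
  q = 1: r = 3, s = 1 − 1·(-6) = 7, t = -1 − 1·7 = -8  (check: 165·7 + 144·(-8) = 3)
The row with r = 3 (the gcd) gives the Bezout coefficients s = 7, t = -8.
Result: 165 · (7) + 144 · (-8) = 3.

gcd(165, 144) = 3; s = 7, t = -8 (check: 165·7 + 144·(-8) = 3).


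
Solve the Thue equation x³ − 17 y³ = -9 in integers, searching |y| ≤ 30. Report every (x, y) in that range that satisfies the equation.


The equation is x³ - 17y³ = -9. For fixed y, x³ = 17·y³ − 9, so a solution requires the RHS to be a perfect cube.
Strategy: iterate y from -30 to 30, compute RHS = 17·y³ − 9, and check whether it is a (positive or negative) perfect cube.
Check small values of y:
  y = 0: RHS = -9 is not a perfect cube.
  y = 1: RHS = 8 = (2)³ ⇒ x = 2 works.
  y = -1: RHS = -26 is not a perfect cube.
  y = 2: RHS = 127 is not a perfect cube.
  y = -2: RHS = -145 is not a perfect cube.
  y = 3: RHS = 450 is not a perfect cube.
  y = -3: RHS = -468 is not a perfect cube.
Continuing the search up to |y| = 30 finds no further solutions beyond those listed.
Collected solutions: (2, 1).

Solutions (with |y| ≤ 30): (2, 1).


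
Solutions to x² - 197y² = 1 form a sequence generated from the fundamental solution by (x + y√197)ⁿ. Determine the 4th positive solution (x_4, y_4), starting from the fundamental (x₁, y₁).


Step 1: Find the fundamental solution (x₁, y₁) of x² - 197y² = 1.
  Expand √197 as a continued fraction. a₀ = ⌊√197⌋ = 14; iterate m_{k+1} = d_k·a_k − m_k, d_{k+1} = (197 − m_{k+1}²)/d_k, a_{k+1} = ⌊(a₀ + m_{k+1})/d_{k+1}⌋ (starting m₀ = 0, d₀ = 1), with convergents p_k = a_k·p_{k-1} + p_{k-2}, q_k = a_k·q_{k-1} + q_{k-2} (p₋₁ = 1, q₋₁ = 0):
  k = 0: a₀ = 14; p₀/q₀ = 14/1; p₀² − 197·q₀² = 196 − 197 = -1.
  k = 1: m = 14, d = 1, a = ⌊(14 + 14)/1⌋ = 28; p/q = (28·14 + 1)/(28·1 + 0) = 393/28; p² − 197·q² = 154449 − 154448 = 1.
  The first convergent with p² − 197·q² = 1 gives the fundamental solution (x₁, y₁) = (393, 28).
Step 2: Apply the recurrence (x_{n+1}, y_{n+1}) = (x₁x_n + 197y₁y_n, x₁y_n + y₁x_n) repeatedly.
  From (x_1, y_1) = (393, 28): x_2 = 393·393 + 197·28·28 = 308897; y_2 = 393·28 + 28·393 = 22008.
  From (x_2, y_2) = (308897, 22008): x_3 = 393·308897 + 197·28·22008 = 242792649; y_3 = 393·22008 + 28·308897 = 17298260.
  From (x_3, y_3) = (242792649, 17298260): x_4 = 393·242792649 + 197·28·17298260 = 190834713217; y_4 = 393·17298260 + 28·242792649 = 13596410352.
Step 3: Verify x_4² - 197·y_4² = 36417887768614634489089 - 36417887768614634489088 = 1 (should be 1). ✓

(x_1, y_1) = (393, 28); (x_4, y_4) = (190834713217, 13596410352).


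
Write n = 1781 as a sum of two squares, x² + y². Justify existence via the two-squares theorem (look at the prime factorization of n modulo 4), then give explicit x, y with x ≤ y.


Step 1: Factor n = 1781 = 13 · 137.
Step 2: Check the mod-4 condition on each prime factor: 13 ≡ 1 (mod 4), exponent 1; 137 ≡ 1 (mod 4), exponent 1.
All primes ≡ 3 (mod 4) appear to even exponent (or don't appear), so by the two-squares theorem n IS expressible as a sum of two squares.
Step 3: Build a representation. Here n = 13 · 137 is a product of primes ≡ 1 (mod 4). Each prime p ≡ 1 (mod 4) is itself a sum of two squares; find a² by testing p − a² for a perfect square:
  13: 13 − 1² = 12, 13 − 2² = 9 = 3² ⇒ 13 = 2² + 3².
  137: 137 − 1² = 136, 137 − 2² = 133, 137 − 3² = 128, 137 − 4² = 121 = 11² ⇒ 137 = 4² + 11².
  Combine using the Brahmagupta–Fibonacci identity (a² + b²)(c² + d²) = (ac − bd)² + (ad + bc)² = (ac + bd)² + (ad − bc)²:
  13 · 137 = 1781: from (2² + 3²)(4² + 11²), take (2·4 − 3·11, 2·11 + 3·4) = (8 − 33, 22 + 12) = (-25, 34); dropping signs (only squares matter) gives (25, 34); check 25² + 34² = 625 + 1156 = 1781 ✓.
Step 4: Order so x ≤ y and verify: 25² + 34² = 625 + 1156 = 1781 = n. ✓

n = 1781 = 25² + 34² (one valid representation with x ≤ y).


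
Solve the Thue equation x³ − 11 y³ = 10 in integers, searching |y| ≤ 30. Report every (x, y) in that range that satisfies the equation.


The equation is x³ - 11y³ = 10. For fixed y, x³ = 11·y³ + 10, so a solution requires the RHS to be a perfect cube.
Strategy: iterate y from -30 to 30, compute RHS = 11·y³ + 10, and check whether it is a (positive or negative) perfect cube.
Check small values of y:
  y = 0: RHS = 10 is not a perfect cube.
  y = 1: RHS = 21 is not a perfect cube.
  y = -1: RHS = -1 = (-1)³ ⇒ x = -1 works.
  y = 2: RHS = 98 is not a perfect cube.
  y = -2: RHS = -78 is not a perfect cube.
  y = 3: RHS = 307 is not a perfect cube.
  y = -3: RHS = -287 is not a perfect cube.
Continuing the search up to |y| = 30 finds no further solutions beyond those listed.
Collected solutions: (-1, -1).

Solutions (with |y| ≤ 30): (-1, -1).


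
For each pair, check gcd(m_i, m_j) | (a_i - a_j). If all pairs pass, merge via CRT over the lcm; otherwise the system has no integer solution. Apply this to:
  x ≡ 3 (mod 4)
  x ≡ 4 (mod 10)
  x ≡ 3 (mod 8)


Moduli 4, 10, 8 are not pairwise coprime, so CRT works modulo lcm(m_i) when all pairwise compatibility conditions hold.
Pairwise compatibility: gcd(m_i, m_j) must divide a_i - a_j for every pair.
Merge one congruence at a time:
  Start: x ≡ 3 (mod 4).
  Combine with x ≡ 4 (mod 10): gcd(4, 10) = 2, and 4 - 3 = 1 is NOT divisible by 2.
    ⇒ system is inconsistent (no integer solution).

No solution (the system is inconsistent).


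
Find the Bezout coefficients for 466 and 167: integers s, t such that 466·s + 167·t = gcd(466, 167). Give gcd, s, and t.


Euclidean algorithm on (466, 167) — divide until remainder is 0:
  466 = 2 · 167 + 132
  167 = 1 · 132 + 35
  132 = 3 · 35 + 27
  35 = 1 · 27 + 8
  27 = 3 · 8 + 3
  8 = 2 · 3 + 2
  3 = 1 · 2 + 1
  2 = 2 · 1 + 0
gcd(466, 167) = 1.
Track Bezout coefficients alongside the remainders: start with r₀ = 466 = a·1 + b·0 (s = 1, t = 0) and r₁ = 167 = a·0 + b·1 (s = 0, t = 1); each new remainder r_{k+1} = r_{k-1} − q_k·r_k inherits s_{k+1} = s_{k-1} − q_k·s_k, t_{k+1} = t_{k-1} − q_k·t_k, so r_k = a·s_k + b·t_k at every step:
  q = 2: r = 132, s = 1 − 2·0 = 1, t = 0 − 2·1 = -2  (check: 466·1 + 167·(-2) = 132)
  q = 1: r = 35, s = 0 − 1·1 = -1, t = 1 − 1·(-2) = 3  (check: 466·(-1) + 167·3 = 35)
  q = 3: r = 27, s = 1 − 3·(-1) = 4, t = -2 − 3·3 = -11  (check: 466·4 + 167·(-11) = 27)
  q = 1: r = 8, s = -1 − 1·4 = -5, t = 3 − 1·(-11) = 14  (check: 466·(-5) + 167·14 = 8)
  q = 3: r = 3, s = 4 − 3·(-5) = 19, t = -11 − 3·14 = -53  (check: 466·19 + 167·(-53) = 3)
  q = 2: r = 2, s = -5 − 2·19 = -43, t = 14 − 2·(-53) = 120  (check: 466·(-43) + 167·120 = 2)
  q = 1: r = 1, s = 19 − 1·(-43) = 62, t = -53 − 1·120 = -173  (check: 466·62 + 167·(-173) = 1)
The row with r = 1 (the gcd) gives the Bezout coefficients s = 62, t = -173.
Result: 466 · (62) + 167 · (-173) = 1.

gcd(466, 167) = 1; s = 62, t = -173 (check: 466·62 + 167·(-173) = 1).


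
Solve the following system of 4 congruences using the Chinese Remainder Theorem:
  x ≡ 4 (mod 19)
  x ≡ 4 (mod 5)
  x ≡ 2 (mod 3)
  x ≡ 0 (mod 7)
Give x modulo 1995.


Product of moduli M = 19 · 5 · 3 · 7 = 1995.
Merge one congruence at a time:
  Start: x ≡ 4 (mod 19).
  Combine with x ≡ 4 (mod 5); new modulus lcm = 95.
    Write x = 4 + 19·t and substitute into x ≡ 4 (mod 5): 19·t ≡ 4 − 4 = 0 (mod 5).
    Reduce coefficients mod 5: 4·t ≡ 0 (mod 5).
    The inverse of 4 mod 5 is 4 (since 4·4 = 16 = 3·5 + 1), so t ≡ 4·0 = 0 ≡ 0 (mod 5).
    Then x = 4 + 19·0 = 4, valid modulo lcm(19, 5) = 95: x ≡ 4 (mod 95).
  Combine with x ≡ 2 (mod 3); new modulus lcm = 285.
    Write x = 4 + 95·t and substitute into x ≡ 2 (mod 3): 95·t ≡ 2 − 4 = -2 (mod 3).
    Reduce coefficients mod 3: 2·t ≡ 1 (mod 3).
    The inverse of 2 mod 3 is 2 (since 2·2 = 4 = 1·3 + 1), so t ≡ 2·1 = 2 ≡ 2 (mod 3).
    Then x = 4 + 95·2 = 194, valid modulo lcm(95, 3) = 285: x ≡ 194 (mod 285).
  Combine with x ≡ 0 (mod 7); new modulus lcm = 1995.
    Write x = 194 + 285·t and substitute into x ≡ 0 (mod 7): 285·t ≡ 0 − 194 = -194 (mod 7).
    Reduce coefficients mod 7: 5·t ≡ 2 (mod 7).
    The inverse of 5 mod 7 is 3 (since 5·3 = 15 = 2·7 + 1), so t ≡ 3·2 = 6 ≡ 6 (mod 7).
    Then x = 194 + 285·6 = 1904, valid modulo lcm(285, 7) = 1995: x ≡ 1904 (mod 1995).
Verify against each original: 1904 mod 19 = 4, 1904 mod 5 = 4, 1904 mod 3 = 2, 1904 mod 7 = 0.

x ≡ 1904 (mod 1995).


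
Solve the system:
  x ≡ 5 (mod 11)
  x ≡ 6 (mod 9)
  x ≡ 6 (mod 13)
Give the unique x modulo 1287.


Moduli 11, 9, 13 are pairwise coprime; by CRT there is a unique solution modulo M = 11 · 9 · 13 = 1287.
Solve pairwise, accumulating the modulus:
  Start with x ≡ 5 (mod 11).
  Combine with x ≡ 6 (mod 9): since gcd(11, 9) = 1, we get a unique residue mod 99.
    Write x = 5 + 11·t and substitute into x ≡ 6 (mod 9): 11·t ≡ 6 − 5 = 1 (mod 9).
    Reduce coefficients mod 9: 2·t ≡ 1 (mod 9).
    The inverse of 2 mod 9 is 5 (since 2·5 = 10 = 1·9 + 1), so t ≡ 5·1 = 5 ≡ 5 (mod 9).
    Then x = 5 + 11·5 = 60, valid modulo lcm(11, 9) = 99: x ≡ 60 (mod 99).
  Combine with x ≡ 6 (mod 13): since gcd(99, 13) = 1, we get a unique residue mod 1287.
    Write x = 60 + 99·t and substitute into x ≡ 6 (mod 13): 99·t ≡ 6 − 60 = -54 (mod 13).
    Reduce coefficients mod 13: 8·t ≡ 11 (mod 13).
    The inverse of 8 mod 13 is 5 (since 8·5 = 40 = 3·13 + 1), so t ≡ 5·11 = 55 ≡ 3 (mod 13).
    Then x = 60 + 99·3 = 357, valid modulo lcm(99, 13) = 1287: x ≡ 357 (mod 1287).
Verify: 357 mod 11 = 5 ✓, 357 mod 9 = 6 ✓, 357 mod 13 = 6 ✓.

x ≡ 357 (mod 1287).


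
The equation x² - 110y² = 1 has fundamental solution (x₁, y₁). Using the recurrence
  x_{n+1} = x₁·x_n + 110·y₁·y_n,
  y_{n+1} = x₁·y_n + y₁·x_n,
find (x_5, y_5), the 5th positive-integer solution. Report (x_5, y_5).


Step 1: Find the fundamental solution (x₁, y₁) of x² - 110y² = 1.
  Expand √110 as a continued fraction. a₀ = ⌊√110⌋ = 10; iterate m_{k+1} = d_k·a_k − m_k, d_{k+1} = (110 − m_{k+1}²)/d_k, a_{k+1} = ⌊(a₀ + m_{k+1})/d_{k+1}⌋ (starting m₀ = 0, d₀ = 1), with convergents p_k = a_k·p_{k-1} + p_{k-2}, q_k = a_k·q_{k-1} + q_{k-2} (p₋₁ = 1, q₋₁ = 0):
  k = 0: a₀ = 10; p₀/q₀ = 10/1; p₀² − 110·q₀² = 100 − 110 = -10.
  k = 1: m = 10, d = 10, a = ⌊(10 + 10)/10⌋ = 2; p/q = (2·10 + 1)/(2·1 + 0) = 21/2; p² − 110·q² = 441 − 440 = 1.
  The first convergent with p² − 110·q² = 1 gives the fundamental solution (x₁, y₁) = (21, 2).
Step 2: Apply the recurrence (x_{n+1}, y_{n+1}) = (x₁x_n + 110y₁y_n, x₁y_n + y₁x_n) repeatedly.
  From (x_1, y_1) = (21, 2): x_2 = 21·21 + 110·2·2 = 881; y_2 = 21·2 + 2·21 = 84.
  From (x_2, y_2) = (881, 84): x_3 = 21·881 + 110·2·84 = 36981; y_3 = 21·84 + 2·881 = 3526.
  From (x_3, y_3) = (36981, 3526): x_4 = 21·36981 + 110·2·3526 = 1552321; y_4 = 21·3526 + 2·36981 = 148008.
  From (x_4, y_4) = (1552321, 148008): x_5 = 21·1552321 + 110·2·148008 = 65160501; y_5 = 21·148008 + 2·1552321 = 6212810.
Step 3: Verify x_5² - 110·y_5² = 4245890890571001 - 4245890890571000 = 1 (should be 1). ✓

(x_1, y_1) = (21, 2); (x_5, y_5) = (65160501, 6212810).


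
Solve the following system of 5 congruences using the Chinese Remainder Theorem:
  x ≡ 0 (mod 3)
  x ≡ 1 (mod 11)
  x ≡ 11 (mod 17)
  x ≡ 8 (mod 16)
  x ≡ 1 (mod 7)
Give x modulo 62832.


Product of moduli M = 3 · 11 · 17 · 16 · 7 = 62832.
Merge one congruence at a time:
  Start: x ≡ 0 (mod 3).
  Combine with x ≡ 1 (mod 11); new modulus lcm = 33.
    Write x = 0 + 3·t and substitute into x ≡ 1 (mod 11): 3·t ≡ 1 − 0 = 1 (mod 11).
    The inverse of 3 mod 11 is 4 (since 3·4 = 12 = 1·11 + 1), so t ≡ 4·1 = 4 ≡ 4 (mod 11).
    Then x = 0 + 3·4 = 12, valid modulo lcm(3, 11) = 33: x ≡ 12 (mod 33).
  Combine with x ≡ 11 (mod 17); new modulus lcm = 561.
    Write x = 12 + 33·t and substitute into x ≡ 11 (mod 17): 33·t ≡ 11 − 12 = -1 (mod 17).
    Reduce coefficients mod 17: 16·t ≡ 16 (mod 17).
    The inverse of 16 mod 17 is 16 (since 16·16 = 256 = 15·17 + 1), so t ≡ 16·16 = 256 ≡ 1 (mod 17).
    Then x = 12 + 33·1 = 45, valid modulo lcm(33, 17) = 561: x ≡ 45 (mod 561).
  Combine with x ≡ 8 (mod 16); new modulus lcm = 8976.
    Write x = 45 + 561·t and substitute into x ≡ 8 (mod 16): 561·t ≡ 8 − 45 = -37 (mod 16).
    Reduce coefficients mod 16: 1·t ≡ 11 (mod 16).
    So t ≡ 11 (mod 16).
    Then x = 45 + 561·11 = 6216, valid modulo lcm(561, 16) = 8976: x ≡ 6216 (mod 8976).
  Combine with x ≡ 1 (mod 7); new modulus lcm = 62832.
    Write x = 6216 + 8976·t and substitute into x ≡ 1 (mod 7): 8976·t ≡ 1 − 6216 = -6215 (mod 7).
    Reduce coefficients mod 7: 2·t ≡ 1 (mod 7).
    The inverse of 2 mod 7 is 4 (since 2·4 = 8 = 1·7 + 1), so t ≡ 4·1 = 4 ≡ 4 (mod 7).
    Then x = 6216 + 8976·4 = 42120, valid modulo lcm(8976, 7) = 62832: x ≡ 42120 (mod 62832).
Verify against each original: 42120 mod 3 = 0, 42120 mod 11 = 1, 42120 mod 17 = 11, 42120 mod 16 = 8, 42120 mod 7 = 1.

x ≡ 42120 (mod 62832).


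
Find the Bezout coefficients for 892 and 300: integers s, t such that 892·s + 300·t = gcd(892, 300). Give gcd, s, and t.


Euclidean algorithm on (892, 300) — divide until remainder is 0:
  892 = 2 · 300 + 292
  300 = 1 · 292 + 8
  292 = 36 · 8 + 4
  8 = 2 · 4 + 0
gcd(892, 300) = 4.
Track Bezout coefficients alongside the remainders: start with r₀ = 892 = a·1 + b·0 (s = 1, t = 0) and r₁ = 300 = a·0 + b·1 (s = 0, t = 1); each new remainder r_{k+1} = r_{k-1} − q_k·r_k inherits s_{k+1} = s_{k-1} − q_k·s_k, t_{k+1} = t_{k-1} − q_k·t_k, so r_k = a·s_k + b·t_k at every step:
  q = 2: r = 292, s = 1 − 2·0 = 1, t = 0 − 2·1 = -2  (check: 892·1 + 300·(-2) = 292)
  q = 1: r = 8, s = 0 − 1·1 = -1, t = 1 − 1·(-2) = 3  (check: 892·(-1) + 300·3 = 8)
  q = 36: r = 4, s = 1 − 36·(-1) = 37, t = -2 − 36·3 = -110  (check: 892·37 + 300·(-110) = 4)
The row with r = 4 (the gcd) gives the Bezout coefficients s = 37, t = -110.
Result: 892 · (37) + 300 · (-110) = 4.

gcd(892, 300) = 4; s = 37, t = -110 (check: 892·37 + 300·(-110) = 4).


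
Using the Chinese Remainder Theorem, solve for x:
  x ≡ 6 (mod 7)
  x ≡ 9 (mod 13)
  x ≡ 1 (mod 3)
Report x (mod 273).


Moduli 7, 13, 3 are pairwise coprime; by CRT there is a unique solution modulo M = 7 · 13 · 3 = 273.
Solve pairwise, accumulating the modulus:
  Start with x ≡ 6 (mod 7).
  Combine with x ≡ 9 (mod 13): since gcd(7, 13) = 1, we get a unique residue mod 91.
    Write x = 6 + 7·t and substitute into x ≡ 9 (mod 13): 7·t ≡ 9 − 6 = 3 (mod 13).
    The inverse of 7 mod 13 is 2 (since 7·2 = 14 = 1·13 + 1), so t ≡ 2·3 = 6 ≡ 6 (mod 13).
    Then x = 6 + 7·6 = 48, valid modulo lcm(7, 13) = 91: x ≡ 48 (mod 91).
  Combine with x ≡ 1 (mod 3): since gcd(91, 3) = 1, we get a unique residue mod 273.
    Write x = 48 + 91·t and substitute into x ≡ 1 (mod 3): 91·t ≡ 1 − 48 = -47 (mod 3).
    Reduce coefficients mod 3: 1·t ≡ 1 (mod 3).
    So t ≡ 1 (mod 3).
    Then x = 48 + 91·1 = 139, valid modulo lcm(91, 3) = 273: x ≡ 139 (mod 273).
Verify: 139 mod 7 = 6 ✓, 139 mod 13 = 9 ✓, 139 mod 3 = 1 ✓.

x ≡ 139 (mod 273).


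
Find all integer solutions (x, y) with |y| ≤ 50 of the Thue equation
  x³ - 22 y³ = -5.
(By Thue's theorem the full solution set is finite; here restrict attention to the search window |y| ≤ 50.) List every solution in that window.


The equation is x³ - 22y³ = -5. For fixed y, x³ = 22·y³ − 5, so a solution requires the RHS to be a perfect cube.
Strategy: iterate y from -50 to 50, compute RHS = 22·y³ − 5, and check whether it is a (positive or negative) perfect cube.
Check small values of y:
  y = 0: RHS = -5 is not a perfect cube.
  y = 1: RHS = 17 is not a perfect cube.
  y = -1: RHS = -27 = (-3)³ ⇒ x = -3 works.
  y = 2: RHS = 171 is not a perfect cube.
  y = -2: RHS = -181 is not a perfect cube.
  y = 3: RHS = 589 is not a perfect cube.
  y = -3: RHS = -599 is not a perfect cube.
Continuing the search up to |y| = 50 finds no further solutions beyond those listed.
Collected solutions: (-3, -1).

Solutions (with |y| ≤ 50): (-3, -1).


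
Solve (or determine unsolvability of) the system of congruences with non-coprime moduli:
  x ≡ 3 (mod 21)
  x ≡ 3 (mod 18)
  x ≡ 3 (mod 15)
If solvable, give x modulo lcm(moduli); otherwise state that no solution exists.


Moduli 21, 18, 15 are not pairwise coprime, so CRT works modulo lcm(m_i) when all pairwise compatibility conditions hold.
Pairwise compatibility: gcd(m_i, m_j) must divide a_i - a_j for every pair.
Merge one congruence at a time:
  Start: x ≡ 3 (mod 21).
  Combine with x ≡ 3 (mod 18): gcd(21, 18) = 3; 3 - 3 = 0, which IS divisible by 3, so compatible.
    Write x = 3 + 21·t and substitute into x ≡ 3 (mod 18): 21·t ≡ 3 − 3 = 0 (mod 18).
    Divide the congruence (and modulus) by g = 3: 7·t ≡ 0 (mod 6).
    Reduce coefficients mod 6: 1·t ≡ 0 (mod 6).
    So t ≡ 0 (mod 6).
    Then x = 3 + 21·0 = 3, valid modulo lcm(21, 18) = 126: x ≡ 3 (mod 126).
  Combine with x ≡ 3 (mod 15): gcd(126, 15) = 3; 3 - 3 = 0, which IS divisible by 3, so compatible.
    Write x = 3 + 126·t and substitute into x ≡ 3 (mod 15): 126·t ≡ 3 − 3 = 0 (mod 15).
    Divide the congruence (and modulus) by g = 3: 42·t ≡ 0 (mod 5).
    Reduce coefficients mod 5: 2·t ≡ 0 (mod 5).
    The inverse of 2 mod 5 is 3 (since 2·3 = 6 = 1·5 + 1), so t ≡ 3·0 = 0 ≡ 0 (mod 5).
    Then x = 3 + 126·0 = 3, valid modulo lcm(126, 15) = 630: x ≡ 3 (mod 630).
Verify: 3 mod 21 = 3, 3 mod 18 = 3, 3 mod 15 = 3.

x ≡ 3 (mod 630).


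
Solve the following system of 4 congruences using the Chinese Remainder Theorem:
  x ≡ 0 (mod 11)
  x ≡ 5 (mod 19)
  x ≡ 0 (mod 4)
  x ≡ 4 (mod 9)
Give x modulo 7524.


Product of moduli M = 11 · 19 · 4 · 9 = 7524.
Merge one congruence at a time:
  Start: x ≡ 0 (mod 11).
  Combine with x ≡ 5 (mod 19); new modulus lcm = 209.
    Write x = 0 + 11·t and substitute into x ≡ 5 (mod 19): 11·t ≡ 5 − 0 = 5 (mod 19).
    The inverse of 11 mod 19 is 7 (since 11·7 = 77 = 4·19 + 1), so t ≡ 7·5 = 35 ≡ 16 (mod 19).
    Then x = 0 + 11·16 = 176, valid modulo lcm(11, 19) = 209: x ≡ 176 (mod 209).
  Combine with x ≡ 0 (mod 4); new modulus lcm = 836.
    Write x = 176 + 209·t and substitute into x ≡ 0 (mod 4): 209·t ≡ 0 − 176 = -176 (mod 4).
    Reduce coefficients mod 4: 1·t ≡ 0 (mod 4).
    So t ≡ 0 (mod 4).
    Then x = 176 + 209·0 = 176, valid modulo lcm(209, 4) = 836: x ≡ 176 (mod 836).
  Combine with x ≡ 4 (mod 9); new modulus lcm = 7524.
    Write x = 176 + 836·t and substitute into x ≡ 4 (mod 9): 836·t ≡ 4 − 176 = -172 (mod 9).
    Reduce coefficients mod 9: 8·t ≡ 8 (mod 9).
    The inverse of 8 mod 9 is 8 (since 8·8 = 64 = 7·9 + 1), so t ≡ 8·8 = 64 ≡ 1 (mod 9).
    Then x = 176 + 836·1 = 1012, valid modulo lcm(836, 9) = 7524: x ≡ 1012 (mod 7524).
Verify against each original: 1012 mod 11 = 0, 1012 mod 19 = 5, 1012 mod 4 = 0, 1012 mod 9 = 4.

x ≡ 1012 (mod 7524).


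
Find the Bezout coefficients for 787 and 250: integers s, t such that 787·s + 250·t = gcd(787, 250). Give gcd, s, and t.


Euclidean algorithm on (787, 250) — divide until remainder is 0:
  787 = 3 · 250 + 37
  250 = 6 · 37 + 28
  37 = 1 · 28 + 9
  28 = 3 · 9 + 1
  9 = 9 · 1 + 0
gcd(787, 250) = 1.
Track Bezout coefficients alongside the remainders: start with r₀ = 787 = a·1 + b·0 (s = 1, t = 0) and r₁ = 250 = a·0 + b·1 (s = 0, t = 1); each new remainder r_{k+1} = r_{k-1} − q_k·r_k inherits s_{k+1} = s_{k-1} − q_k·s_k, t_{k+1} = t_{k-1} − q_k·t_k, so r_k = a·s_k + b·t_k at every step:
  q = 3: r = 37, s = 1 − 3·0 = 1, t = 0 − 3·1 = -3  (check: 787·1 + 250·(-3) = 37)
  q = 6: r = 28, s = 0 − 6·1 = -6, t = 1 − 6·(-3) = 19  (check: 787·(-6) + 250·19 = 28)
  q = 1: r = 9, s = 1 − 1·(-6) = 7, t = -3 − 1·19 = -22  (check: 787·7 + 250·(-22) = 9)
  q = 3: r = 1, s = -6 − 3·7 = -27, t = 19 − 3·(-22) = 85  (check: 787·(-27) + 250·85 = 1)
The row with r = 1 (the gcd) gives the Bezout coefficients s = -27, t = 85.
Result: 787 · (-27) + 250 · (85) = 1.

gcd(787, 250) = 1; s = -27, t = 85 (check: 787·(-27) + 250·85 = 1).


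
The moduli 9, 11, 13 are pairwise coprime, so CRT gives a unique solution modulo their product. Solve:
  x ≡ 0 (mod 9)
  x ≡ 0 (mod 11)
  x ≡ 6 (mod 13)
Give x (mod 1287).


Moduli 9, 11, 13 are pairwise coprime; by CRT there is a unique solution modulo M = 9 · 11 · 13 = 1287.
Solve pairwise, accumulating the modulus:
  Start with x ≡ 0 (mod 9).
  Combine with x ≡ 0 (mod 11): since gcd(9, 11) = 1, we get a unique residue mod 99.
    Write x = 0 + 9·t and substitute into x ≡ 0 (mod 11): 9·t ≡ 0 − 0 = 0 (mod 11).
    The inverse of 9 mod 11 is 5 (since 9·5 = 45 = 4·11 + 1), so t ≡ 5·0 = 0 ≡ 0 (mod 11).
    Then x = 0 + 9·0 = 0, valid modulo lcm(9, 11) = 99: x ≡ 0 (mod 99).
  Combine with x ≡ 6 (mod 13): since gcd(99, 13) = 1, we get a unique residue mod 1287.
    Write x = 0 + 99·t and substitute into x ≡ 6 (mod 13): 99·t ≡ 6 − 0 = 6 (mod 13).
    Reduce coefficients mod 13: 8·t ≡ 6 (mod 13).
    The inverse of 8 mod 13 is 5 (since 8·5 = 40 = 3·13 + 1), so t ≡ 5·6 = 30 ≡ 4 (mod 13).
    Then x = 0 + 99·4 = 396, valid modulo lcm(99, 13) = 1287: x ≡ 396 (mod 1287).
Verify: 396 mod 9 = 0 ✓, 396 mod 11 = 0 ✓, 396 mod 13 = 6 ✓.

x ≡ 396 (mod 1287).


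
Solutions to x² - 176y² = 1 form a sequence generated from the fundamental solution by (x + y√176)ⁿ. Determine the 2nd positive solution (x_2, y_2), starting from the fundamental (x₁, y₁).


Step 1: Find the fundamental solution (x₁, y₁) of x² - 176y² = 1.
  Expand √176 as a continued fraction. a₀ = ⌊√176⌋ = 13; iterate m_{k+1} = d_k·a_k − m_k, d_{k+1} = (176 − m_{k+1}²)/d_k, a_{k+1} = ⌊(a₀ + m_{k+1})/d_{k+1}⌋ (starting m₀ = 0, d₀ = 1), with convergents p_k = a_k·p_{k-1} + p_{k-2}, q_k = a_k·q_{k-1} + q_{k-2} (p₋₁ = 1, q₋₁ = 0):
  k = 0: a₀ = 13; p₀/q₀ = 13/1; p₀² − 176·q₀² = 169 − 176 = -7.
  k = 1: m = 13, d = 7, a = ⌊(13 + 13)/7⌋ = 3; p/q = (3·13 + 1)/(3·1 + 0) = 40/3; p² − 176·q² = 1600 − 1584 = 16.
  k = 2: m = 8, d = 16, a = ⌊(13 + 8)/16⌋ = 1; p/q = (1·40 + 13)/(1·3 + 1) = 53/4; p² − 176·q² = 2809 − 2816 = -7.
  k = 3: m = 8, d = 7, a = ⌊(13 + 8)/7⌋ = 3; p/q = (3·53 + 40)/(3·4 + 3) = 199/15; p² − 176·q² = 39601 − 39600 = 1.
  The first convergent with p² − 176·q² = 1 gives the fundamental solution (x₁, y₁) = (199, 15).
Step 2: Apply the recurrence (x_{n+1}, y_{n+1}) = (x₁x_n + 176y₁y_n, x₁y_n + y₁x_n) repeatedly.
  From (x_1, y_1) = (199, 15): x_2 = 199·199 + 176·15·15 = 79201; y_2 = 199·15 + 15·199 = 5970.
Step 3: Verify x_2² - 176·y_2² = 6272798401 - 6272798400 = 1 (should be 1). ✓

(x_1, y_1) = (199, 15); (x_2, y_2) = (79201, 5970).
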